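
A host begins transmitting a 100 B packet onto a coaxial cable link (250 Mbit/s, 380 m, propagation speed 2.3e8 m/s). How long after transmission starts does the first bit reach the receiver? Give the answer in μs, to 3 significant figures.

First bit experiences only propagation delay: d/s = 380/2.3e+08 = 1.65 μs.

1.65 μs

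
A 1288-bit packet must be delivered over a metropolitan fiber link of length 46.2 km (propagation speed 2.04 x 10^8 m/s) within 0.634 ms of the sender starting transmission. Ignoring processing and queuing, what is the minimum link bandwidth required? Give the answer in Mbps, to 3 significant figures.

3.16 Mbps

Propagation delay = 46200 / 204000000 = 0.226471 ms.
Transmission budget = 0.634 − 0.226471 = 0.407529 ms.
R ≥ L / t_tx = 1288 bits / 0.000407529 s = 3.16 Mbps.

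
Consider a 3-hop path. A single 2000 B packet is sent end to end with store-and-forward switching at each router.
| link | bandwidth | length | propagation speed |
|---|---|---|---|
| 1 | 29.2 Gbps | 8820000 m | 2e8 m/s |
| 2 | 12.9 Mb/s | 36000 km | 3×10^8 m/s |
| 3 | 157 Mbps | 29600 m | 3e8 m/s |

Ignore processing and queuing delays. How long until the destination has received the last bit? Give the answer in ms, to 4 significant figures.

165.5 ms

L = 2000 × 8 = 16000 bits.
Transmission delays (L/R per hop): 0.000547945, 1.24031, 0.101911 ms; sum = 1.34277 ms.
Propagation delays (d/s per hop): 44.1, 120, 0.0986667 ms; sum = 164.199 ms.
End-to-end = 165.5 ms.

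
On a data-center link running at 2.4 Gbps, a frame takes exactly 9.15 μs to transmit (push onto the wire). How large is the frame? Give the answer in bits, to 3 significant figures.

L = R × t_tx = 2400000000 b/s × 9.15e-06 s = 21960 bits.

22000 bits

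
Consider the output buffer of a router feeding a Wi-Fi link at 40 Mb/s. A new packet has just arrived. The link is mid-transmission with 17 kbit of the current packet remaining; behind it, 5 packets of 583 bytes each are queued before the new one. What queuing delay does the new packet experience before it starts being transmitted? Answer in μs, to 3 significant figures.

Each queued packet: L/R = 4664/40000000 = 116.6 μs.
5 queued → 583 μs.
Plus remaining 17000 bits of current packet: 425 μs.
Queuing delay = 1010 μs.

1010 μs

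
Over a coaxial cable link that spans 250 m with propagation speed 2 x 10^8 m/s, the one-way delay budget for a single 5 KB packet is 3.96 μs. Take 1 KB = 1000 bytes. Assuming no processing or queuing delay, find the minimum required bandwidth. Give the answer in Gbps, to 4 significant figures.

L = 40000 bits.
Propagation delay = 250 / 200000000 = 1.25 μs.
Transmission budget = 3.96 − 1.25 = 2.71 μs.
R ≥ L / t_tx = 40000 bits / 2.71e-06 s = 14.76 Gbps.

14.76 Gbps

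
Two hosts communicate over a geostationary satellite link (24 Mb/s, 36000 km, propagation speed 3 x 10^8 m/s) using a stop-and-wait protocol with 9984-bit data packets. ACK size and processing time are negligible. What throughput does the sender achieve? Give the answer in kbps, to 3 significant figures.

t_tx = L/R = 9984/24000000 = 0.000416 s.
t_prop = 36000000/300000000 = 0.12 s; RTT = 0.24 s.
Cycle = t_tx + RTT = 0.240416 s.
Throughput = L / cycle = 9984 / 0.240416 = 41.5 kbps.

41.5 kbps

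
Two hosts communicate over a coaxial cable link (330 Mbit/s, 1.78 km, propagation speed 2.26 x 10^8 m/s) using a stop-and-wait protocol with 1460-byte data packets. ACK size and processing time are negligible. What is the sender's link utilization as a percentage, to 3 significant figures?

69.2 %

t_tx = L/R = 11680/330000000 = 3.53939e-05 s.
t_prop = 1780/2.26e+08 = 7.87611e-06 s; RTT = 1.57522e-05 s.
Cycle = t_tx + RTT = 5.11462e-05 s.
Utilization = t_tx / cycle = 3.53939e-05/5.11462e-05 = 69.2 %.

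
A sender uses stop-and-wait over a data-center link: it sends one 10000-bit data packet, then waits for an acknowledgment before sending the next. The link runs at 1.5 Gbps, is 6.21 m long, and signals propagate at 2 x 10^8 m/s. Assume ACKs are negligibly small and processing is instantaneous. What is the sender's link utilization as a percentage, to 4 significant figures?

t_tx = L/R = 10000/1500000000 = 6.66667e-06 s.
t_prop = 6.21/200000000 = 3.105e-08 s; RTT = 6.21e-08 s.
Cycle = t_tx + RTT = 6.72877e-06 s.
Utilization = t_tx / cycle = 6.66667e-06/6.72877e-06 = 99.08 %.

99.08 %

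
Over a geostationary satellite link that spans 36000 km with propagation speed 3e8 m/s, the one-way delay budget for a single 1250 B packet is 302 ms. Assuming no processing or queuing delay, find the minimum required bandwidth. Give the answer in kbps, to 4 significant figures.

L = 10000 bits.
Propagation delay = 36000000 / 300000000 = 120 ms.
Transmission budget = 302 − 120 = 182 ms.
R ≥ L / t_tx = 10000 bits / 0.182 s = 54.95 kbps.

54.95 kbps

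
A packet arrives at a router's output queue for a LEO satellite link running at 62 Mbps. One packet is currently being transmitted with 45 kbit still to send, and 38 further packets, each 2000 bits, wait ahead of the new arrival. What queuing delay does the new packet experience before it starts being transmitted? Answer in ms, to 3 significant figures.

1.95 ms

Each queued packet: L/R = 2000/62000000 = 0.0322581 ms.
38 queued → 1.22581 ms.
Plus remaining 45000 bits of current packet: 0.725806 ms.
Queuing delay = 1.95 ms.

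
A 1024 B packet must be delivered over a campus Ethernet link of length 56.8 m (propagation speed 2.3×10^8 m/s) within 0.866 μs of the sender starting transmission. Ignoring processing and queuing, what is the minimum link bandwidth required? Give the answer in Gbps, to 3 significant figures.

L = 8192 bits.
Propagation delay = 56.8 / 2.3e+08 = 0.246957 μs.
Transmission budget = 0.866 − 0.246957 = 0.619043 μs.
R ≥ L / t_tx = 8192 bits / 6.19043e-07 s = 13.2 Gbps.

13.2 Gbps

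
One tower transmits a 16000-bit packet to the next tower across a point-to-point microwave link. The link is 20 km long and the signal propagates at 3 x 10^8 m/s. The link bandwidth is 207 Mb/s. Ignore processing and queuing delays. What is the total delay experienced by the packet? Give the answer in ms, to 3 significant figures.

0.144 ms

Transmission delay = L/R = 16000 / 207000000 = 0.0772947 ms.
Propagation delay = d/s = 20000 m / 300000000 m/s = 0.0666667 ms.
Total = 0.144 ms.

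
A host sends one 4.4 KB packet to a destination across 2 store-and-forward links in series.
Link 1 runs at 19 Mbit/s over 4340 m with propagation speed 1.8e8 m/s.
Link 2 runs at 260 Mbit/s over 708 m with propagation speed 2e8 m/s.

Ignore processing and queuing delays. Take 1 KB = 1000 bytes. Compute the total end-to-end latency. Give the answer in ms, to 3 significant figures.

2.02 ms

L = 35200 bits.
Transmission delays (L/R per hop): 1.85263, 0.135385 ms; sum = 1.98802 ms.
Propagation delays (d/s per hop): 0.0241111, 0.00354 ms; sum = 0.0276511 ms.
End-to-end = 2.02 ms.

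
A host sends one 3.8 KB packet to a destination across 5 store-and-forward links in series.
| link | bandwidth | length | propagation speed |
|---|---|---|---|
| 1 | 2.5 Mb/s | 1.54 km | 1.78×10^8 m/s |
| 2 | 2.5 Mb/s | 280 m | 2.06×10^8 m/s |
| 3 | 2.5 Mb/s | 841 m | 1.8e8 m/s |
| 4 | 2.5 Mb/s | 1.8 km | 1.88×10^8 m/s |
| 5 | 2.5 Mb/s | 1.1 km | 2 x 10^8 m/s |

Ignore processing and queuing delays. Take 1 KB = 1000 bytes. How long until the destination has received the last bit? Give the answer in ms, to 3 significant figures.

60.8 ms

L = 30400 bits.
Transmission delay per hop = L/R = 30400/2500000 = 12.16 ms; 5 hops → 60.8 ms.
Propagation delays (d/s per hop): 0.00865169, 0.00135922, 0.00467222, 0.00957447, 0.0055 ms; sum = 0.0297576 ms.
End-to-end = 60.8 ms.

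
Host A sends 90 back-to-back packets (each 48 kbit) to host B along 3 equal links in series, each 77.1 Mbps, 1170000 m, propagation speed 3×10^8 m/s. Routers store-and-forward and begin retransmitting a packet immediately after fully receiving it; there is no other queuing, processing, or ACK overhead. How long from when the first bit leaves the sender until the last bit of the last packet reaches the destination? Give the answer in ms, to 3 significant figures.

69.0 ms

Per-hop transmission t_tx = L/R = 48000/77100000 = 0.622568 ms.
Per-hop propagation t_prop = 1170000/300000000 = 3.9 ms.
Pipeline fill: first packet needs 3·t_tx to clear all hops; remaining 89 packets each add one t_tx.
Total = (3+90-1)·t_tx + 3·t_prop = 92·0.622568 + 3·3.9 = 69.0 ms.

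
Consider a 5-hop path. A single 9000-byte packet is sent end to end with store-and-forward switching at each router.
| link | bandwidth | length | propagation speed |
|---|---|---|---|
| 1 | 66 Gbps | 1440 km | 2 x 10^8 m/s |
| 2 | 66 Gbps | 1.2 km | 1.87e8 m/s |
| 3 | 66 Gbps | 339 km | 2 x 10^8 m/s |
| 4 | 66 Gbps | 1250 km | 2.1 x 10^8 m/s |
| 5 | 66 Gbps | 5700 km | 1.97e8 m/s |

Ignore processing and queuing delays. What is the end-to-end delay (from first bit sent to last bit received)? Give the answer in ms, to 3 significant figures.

L = 9000 × 8 = 72000 bits.
Transmission delay per hop = L/R = 72000/66000000000 = 0.00109091 ms; 5 hops → 0.00545455 ms.
Propagation delays (d/s per hop): 7.2, 0.00641711, 1.695, 5.95238, 28.934 ms; sum = 43.7878 ms.
End-to-end = 43.8 ms.

43.8 ms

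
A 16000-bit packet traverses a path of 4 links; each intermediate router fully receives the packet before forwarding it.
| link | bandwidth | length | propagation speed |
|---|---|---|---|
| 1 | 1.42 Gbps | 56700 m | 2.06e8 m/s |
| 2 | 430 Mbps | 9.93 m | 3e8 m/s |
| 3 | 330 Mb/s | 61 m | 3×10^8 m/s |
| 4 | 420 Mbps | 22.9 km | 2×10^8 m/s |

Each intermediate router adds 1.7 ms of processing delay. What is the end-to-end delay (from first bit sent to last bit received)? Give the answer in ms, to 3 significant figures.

Transmission delays (L/R per hop): 0.0112676, 0.0372093, 0.0484848, 0.0380952 ms; sum = 0.135057 ms.
Propagation delays (d/s per hop): 0.275243, 3.31e-05, 0.000203333, 0.1145 ms; sum = 0.389979 ms.
Processing at 3 router(s): 3 × 1.7 ms = 5.1 ms.
End-to-end = 5.63 ms.

5.63 ms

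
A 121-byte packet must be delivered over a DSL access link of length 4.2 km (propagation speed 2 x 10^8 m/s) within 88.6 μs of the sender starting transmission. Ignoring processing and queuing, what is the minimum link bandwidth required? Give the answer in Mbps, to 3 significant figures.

L = 968 bits.
Propagation delay = 4200 / 200000000 = 21 μs.
Transmission budget = 88.6 − 21 = 67.6 μs.
R ≥ L / t_tx = 968 bits / 6.76e-05 s = 14.3 Mbps.

14.3 Mbps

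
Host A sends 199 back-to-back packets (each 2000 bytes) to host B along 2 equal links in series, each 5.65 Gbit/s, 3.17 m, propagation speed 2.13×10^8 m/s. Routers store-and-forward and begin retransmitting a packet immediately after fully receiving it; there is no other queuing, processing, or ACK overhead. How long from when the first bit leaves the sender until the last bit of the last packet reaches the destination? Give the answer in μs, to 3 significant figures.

Per-hop transmission t_tx = L/R = 16000/5650000000 = 2.83186 μs.
Per-hop propagation t_prop = 3.17/213000000 = 0.0148826 μs.
Pipeline fill: first packet needs 2·t_tx to clear all hops; remaining 198 packets each add one t_tx.
Total = (2+199-1)·t_tx + 2·t_prop = 200·2.83186 + 2·0.0148826 = 566 μs.

566 μs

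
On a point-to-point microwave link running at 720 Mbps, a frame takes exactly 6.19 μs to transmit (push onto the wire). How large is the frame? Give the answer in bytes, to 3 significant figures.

L = R × t_tx = 720000000 b/s × 6.19e-06 s = 4456.8 bits.
In bytes: 4456.8 / 8 = 557 bytes.

557 bytes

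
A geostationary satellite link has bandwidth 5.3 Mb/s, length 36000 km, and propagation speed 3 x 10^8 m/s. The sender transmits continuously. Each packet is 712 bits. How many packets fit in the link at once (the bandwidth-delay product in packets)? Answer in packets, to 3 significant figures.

893 packets

Propagation delay = 36000000 / 300000000 = 0.12 s.
BDP = R × t_prop = 5300000 × 0.12 = 636000 bits.
In packets of 712 bits: 893 packets.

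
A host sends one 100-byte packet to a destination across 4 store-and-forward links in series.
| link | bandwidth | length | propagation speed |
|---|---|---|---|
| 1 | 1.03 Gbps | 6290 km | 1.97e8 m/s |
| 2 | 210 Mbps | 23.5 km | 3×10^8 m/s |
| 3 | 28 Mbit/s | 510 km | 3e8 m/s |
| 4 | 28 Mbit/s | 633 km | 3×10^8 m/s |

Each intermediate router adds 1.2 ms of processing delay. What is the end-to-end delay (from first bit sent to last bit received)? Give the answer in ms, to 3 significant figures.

L = 100 × 8 = 800 bits.
Transmission delays (L/R per hop): 0.000776699, 0.00380952, 0.0285714, 0.0285714 ms; sum = 0.0617291 ms.
Propagation delays (d/s per hop): 31.9289, 0.0783333, 1.7, 2.11 ms; sum = 35.8173 ms.
Processing at 3 router(s): 3 × 1.2 ms = 3.6 ms.
End-to-end = 39.5 ms.

39.5 ms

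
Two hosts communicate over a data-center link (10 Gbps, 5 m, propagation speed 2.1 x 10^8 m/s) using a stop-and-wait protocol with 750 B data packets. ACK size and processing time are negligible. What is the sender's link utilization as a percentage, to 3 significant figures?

92.6 %

t_tx = L/R = 6000/10000000000 = 6e-07 s.
t_prop = 5/210000000 = 2.38095e-08 s; RTT = 4.7619e-08 s.
Cycle = t_tx + RTT = 6.47619e-07 s.
Utilization = t_tx / cycle = 6e-07/6.47619e-07 = 92.6 %.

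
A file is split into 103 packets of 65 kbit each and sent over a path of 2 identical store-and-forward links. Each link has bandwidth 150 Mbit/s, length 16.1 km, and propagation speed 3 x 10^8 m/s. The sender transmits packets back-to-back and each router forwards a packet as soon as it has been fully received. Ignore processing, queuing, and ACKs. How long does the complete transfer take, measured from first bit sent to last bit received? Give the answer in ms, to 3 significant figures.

Per-hop transmission t_tx = L/R = 65000/150000000 = 0.433333 ms.
Per-hop propagation t_prop = 16100/300000000 = 0.0536667 ms.
Pipeline fill: first packet needs 2·t_tx to clear all hops; remaining 102 packets each add one t_tx.
Total = (2+103-1)·t_tx + 2·t_prop = 104·0.433333 + 2·0.0536667 = 45.2 ms.

45.2 ms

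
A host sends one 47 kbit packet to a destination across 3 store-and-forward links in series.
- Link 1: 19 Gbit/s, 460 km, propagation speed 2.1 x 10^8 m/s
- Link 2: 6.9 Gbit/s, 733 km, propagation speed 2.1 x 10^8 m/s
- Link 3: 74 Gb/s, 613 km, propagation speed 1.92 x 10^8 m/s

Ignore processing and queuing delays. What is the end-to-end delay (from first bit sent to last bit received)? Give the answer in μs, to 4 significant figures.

L = 47000 bits.
Transmission delays (L/R per hop): 2.47368, 6.81159, 0.635135 μs; sum = 9.92041 μs.
Propagation delays (d/s per hop): 2190.48, 3490.48, 3192.71 μs; sum = 8873.66 μs.
End-to-end = 8884 μs.

8884 μs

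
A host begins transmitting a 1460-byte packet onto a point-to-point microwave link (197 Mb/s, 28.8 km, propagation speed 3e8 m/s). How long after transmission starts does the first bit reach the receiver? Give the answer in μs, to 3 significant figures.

First bit experiences only propagation delay: d/s = 28800/300000000 = 96.0 μs.

96.0 μs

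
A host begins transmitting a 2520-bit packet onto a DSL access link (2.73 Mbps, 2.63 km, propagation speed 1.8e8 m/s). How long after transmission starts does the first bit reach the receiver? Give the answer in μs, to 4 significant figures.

14.61 μs

First bit experiences only propagation delay: d/s = 2630/180000000 = 14.61 μs.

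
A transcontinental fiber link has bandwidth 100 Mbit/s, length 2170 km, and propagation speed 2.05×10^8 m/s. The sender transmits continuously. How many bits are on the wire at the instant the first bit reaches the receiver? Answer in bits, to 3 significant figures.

Propagation delay = 2170000 / 2.05e+08 = 0.0105854 s.
BDP = R × t_prop = 100000000 × 0.0105854 = 1058540 bits.

1060000 bits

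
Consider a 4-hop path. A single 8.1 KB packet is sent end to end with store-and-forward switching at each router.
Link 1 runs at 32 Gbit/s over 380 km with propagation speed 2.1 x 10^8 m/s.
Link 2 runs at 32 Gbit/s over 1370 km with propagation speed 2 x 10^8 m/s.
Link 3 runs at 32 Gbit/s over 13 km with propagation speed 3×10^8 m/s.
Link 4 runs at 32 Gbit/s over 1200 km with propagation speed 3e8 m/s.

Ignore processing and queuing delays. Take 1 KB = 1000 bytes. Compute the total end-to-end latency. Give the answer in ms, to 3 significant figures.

L = 64800 bits.
Transmission delay per hop = L/R = 64800/32000000000 = 0.002025 ms; 4 hops → 0.0081 ms.
Propagation delays (d/s per hop): 1.80952, 6.85, 0.0433333, 4 ms; sum = 12.7029 ms.
End-to-end = 12.7 ms.

12.7 ms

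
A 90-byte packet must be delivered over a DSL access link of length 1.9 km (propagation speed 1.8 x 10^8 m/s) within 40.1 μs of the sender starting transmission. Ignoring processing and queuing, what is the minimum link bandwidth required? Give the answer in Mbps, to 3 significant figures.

24.4 Mbps

L = 720 bits.
Propagation delay = 1900 / 180000000 = 10.5556 μs.
Transmission budget = 40.1 − 10.5556 = 29.5444 μs.
R ≥ L / t_tx = 720 bits / 2.95444e-05 s = 24.4 Mbps.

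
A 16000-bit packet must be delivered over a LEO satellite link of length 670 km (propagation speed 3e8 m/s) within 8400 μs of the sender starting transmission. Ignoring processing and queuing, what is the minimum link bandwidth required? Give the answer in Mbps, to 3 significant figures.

2.59 Mbps

Propagation delay = 670000 / 300000000 = 2233.33 μs.
Transmission budget = 8400 − 2233.33 = 6166.67 μs.
R ≥ L / t_tx = 16000 bits / 0.00616667 s = 2.59 Mbps.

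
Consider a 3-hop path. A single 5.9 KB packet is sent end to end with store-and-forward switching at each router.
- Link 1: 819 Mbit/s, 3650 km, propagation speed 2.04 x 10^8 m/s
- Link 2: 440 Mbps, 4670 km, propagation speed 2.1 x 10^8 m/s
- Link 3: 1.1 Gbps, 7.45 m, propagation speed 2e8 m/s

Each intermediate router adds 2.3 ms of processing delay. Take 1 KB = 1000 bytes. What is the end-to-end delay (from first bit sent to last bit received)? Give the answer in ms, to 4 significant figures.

L = 47200 bits.
Transmission delays (L/R per hop): 0.0576313, 0.107273, 0.0429091 ms; sum = 0.207813 ms.
Propagation delays (d/s per hop): 17.8922, 22.2381, 3.725e-05 ms; sum = 40.1303 ms.
Processing at 2 router(s): 2 × 2.3 ms = 4.6 ms.
End-to-end = 44.94 ms.

44.94 ms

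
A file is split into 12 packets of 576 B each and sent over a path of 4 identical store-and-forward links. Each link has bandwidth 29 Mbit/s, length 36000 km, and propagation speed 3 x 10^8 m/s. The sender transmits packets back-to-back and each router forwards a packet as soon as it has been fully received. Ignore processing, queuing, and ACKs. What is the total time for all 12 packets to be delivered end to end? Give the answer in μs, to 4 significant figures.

482400 μs

Per-hop transmission t_tx = L/R = 4608/29000000 = 158.897 μs.
Per-hop propagation t_prop = 36000000/300000000 = 120000 μs.
Pipeline fill: first packet needs 4·t_tx to clear all hops; remaining 11 packets each add one t_tx.
Total = (4+12-1)·t_tx + 4·t_prop = 15·158.897 + 4·120000 = 482400 μs.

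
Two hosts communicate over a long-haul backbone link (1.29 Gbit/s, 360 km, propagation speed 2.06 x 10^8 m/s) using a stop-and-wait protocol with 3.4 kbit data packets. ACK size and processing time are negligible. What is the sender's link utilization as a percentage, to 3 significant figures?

t_tx = L/R = 3400/1290000000 = 2.63566e-06 s.
t_prop = 360000/206000000 = 0.00174757 s; RTT = 0.00349515 s.
Cycle = t_tx + RTT = 0.00349778 s.
Utilization = t_tx / cycle = 2.63566e-06/0.00349778 = 0.0754 %.

0.0754 %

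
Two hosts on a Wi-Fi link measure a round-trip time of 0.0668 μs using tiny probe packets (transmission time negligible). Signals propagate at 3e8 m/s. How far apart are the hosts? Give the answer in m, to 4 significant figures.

One-way propagation = RTT/2 = 0.0334 μs.
d = s × t = 300000000 × 3.34e-08 = 10.02 m.

10.02 m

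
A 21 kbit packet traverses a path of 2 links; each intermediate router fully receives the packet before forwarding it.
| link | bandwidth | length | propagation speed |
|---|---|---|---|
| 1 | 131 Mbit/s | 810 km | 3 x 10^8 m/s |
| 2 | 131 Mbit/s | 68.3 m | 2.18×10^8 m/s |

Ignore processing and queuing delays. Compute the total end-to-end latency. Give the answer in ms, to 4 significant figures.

L = 21000 bits.
Transmission delay per hop = L/R = 21000/131000000 = 0.160305 ms; 2 hops → 0.320611 ms.
Propagation delays (d/s per hop): 2.7, 0.000313303 ms; sum = 2.70031 ms.
End-to-end = 3.021 ms.

3.021 ms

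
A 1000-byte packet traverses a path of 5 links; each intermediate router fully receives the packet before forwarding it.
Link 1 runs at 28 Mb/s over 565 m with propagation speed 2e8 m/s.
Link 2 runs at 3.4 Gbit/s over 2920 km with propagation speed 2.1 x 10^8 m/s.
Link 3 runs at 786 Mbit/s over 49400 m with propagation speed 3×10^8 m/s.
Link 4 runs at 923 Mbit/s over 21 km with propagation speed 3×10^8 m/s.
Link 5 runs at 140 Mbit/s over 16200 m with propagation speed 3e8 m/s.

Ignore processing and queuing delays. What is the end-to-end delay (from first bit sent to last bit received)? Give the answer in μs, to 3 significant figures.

L = 1000 × 8 = 8000 bits.
Transmission delays (L/R per hop): 285.714, 2.35294, 10.1781, 8.66739, 57.1429 μs; sum = 364.056 μs.
Propagation delays (d/s per hop): 2.825, 13904.8, 164.667, 70, 54 μs; sum = 14196.3 μs.
End-to-end = 14600 μs.

14600 μs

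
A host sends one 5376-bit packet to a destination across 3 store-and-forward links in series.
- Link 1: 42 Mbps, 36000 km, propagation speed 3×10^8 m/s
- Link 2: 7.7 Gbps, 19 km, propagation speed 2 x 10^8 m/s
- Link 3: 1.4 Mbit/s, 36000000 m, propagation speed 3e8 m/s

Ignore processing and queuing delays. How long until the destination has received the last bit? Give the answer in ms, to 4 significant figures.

Transmission delays (L/R per hop): 0.128, 0.000698182, 3.84 ms; sum = 3.9687 ms.
Propagation delays (d/s per hop): 120, 0.095, 120 ms; sum = 240.095 ms.
End-to-end = 244.1 ms.

244.1 ms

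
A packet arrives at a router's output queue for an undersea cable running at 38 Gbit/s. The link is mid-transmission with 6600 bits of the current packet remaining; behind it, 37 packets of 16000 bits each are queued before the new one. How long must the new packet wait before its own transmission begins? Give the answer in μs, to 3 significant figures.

15.8 μs

Each queued packet: L/R = 16000/38000000000 = 0.421053 μs.
37 queued → 15.5789 μs.
Plus remaining 6600 bits of current packet: 0.173684 μs.
Queuing delay = 15.8 μs.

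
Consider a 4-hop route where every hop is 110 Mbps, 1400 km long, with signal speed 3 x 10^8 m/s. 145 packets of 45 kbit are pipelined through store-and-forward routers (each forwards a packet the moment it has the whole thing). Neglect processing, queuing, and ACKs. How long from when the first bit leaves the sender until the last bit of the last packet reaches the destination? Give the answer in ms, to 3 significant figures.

79.2 ms

Per-hop transmission t_tx = L/R = 45000/110000000 = 0.409091 ms.
Per-hop propagation t_prop = 1400000/300000000 = 4.66667 ms.
Pipeline fill: first packet needs 4·t_tx to clear all hops; remaining 144 packets each add one t_tx.
Total = (4+145-1)·t_tx + 4·t_prop = 148·0.409091 + 4·4.66667 = 79.2 ms.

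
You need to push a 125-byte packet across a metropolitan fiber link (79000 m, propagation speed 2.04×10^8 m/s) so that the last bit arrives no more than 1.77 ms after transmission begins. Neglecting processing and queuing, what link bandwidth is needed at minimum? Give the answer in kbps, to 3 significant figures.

L = 1000 bits.
Propagation delay = 79000 / 204000000 = 0.387255 ms.
Transmission budget = 1.77 − 0.387255 = 1.38275 ms.
R ≥ L / t_tx = 1000 bits / 0.00138275 s = 723 kbps.

723 kbps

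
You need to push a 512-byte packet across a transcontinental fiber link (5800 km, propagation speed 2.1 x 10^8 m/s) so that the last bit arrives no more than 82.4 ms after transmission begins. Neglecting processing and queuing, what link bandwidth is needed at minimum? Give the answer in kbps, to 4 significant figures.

74.77 kbps

L = 4096 bits.
Propagation delay = 5800000 / 210000000 = 27.619 ms.
Transmission budget = 82.4 − 27.619 = 54.781 ms.
R ≥ L / t_tx = 4096 bits / 0.054781 s = 74.77 kbps.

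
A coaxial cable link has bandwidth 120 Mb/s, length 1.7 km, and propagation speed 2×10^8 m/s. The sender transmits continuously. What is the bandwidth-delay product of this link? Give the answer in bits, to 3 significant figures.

1020 bits

Propagation delay = 1700 / 200000000 = 8.5e-06 s.
BDP = R × t_prop = 120000000 × 8.5e-06 = 1020 bits.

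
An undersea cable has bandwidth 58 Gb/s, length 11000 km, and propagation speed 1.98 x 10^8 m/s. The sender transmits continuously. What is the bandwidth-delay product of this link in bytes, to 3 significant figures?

Propagation delay = 11000000 / 198000000 = 0.0555556 s.
BDP = R × t_prop = 58000000000 × 0.0555556 = 3222220000 bits.
In bytes: 3222220000/8 = 403000000 bytes.

403000000 bytes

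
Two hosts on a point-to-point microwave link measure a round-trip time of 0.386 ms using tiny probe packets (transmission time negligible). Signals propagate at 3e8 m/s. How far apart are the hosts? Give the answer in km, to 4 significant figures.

57.90 km

One-way propagation = RTT/2 = 0.193 ms.
d = s × t = 300000000 × 0.000193 = 57.90 km.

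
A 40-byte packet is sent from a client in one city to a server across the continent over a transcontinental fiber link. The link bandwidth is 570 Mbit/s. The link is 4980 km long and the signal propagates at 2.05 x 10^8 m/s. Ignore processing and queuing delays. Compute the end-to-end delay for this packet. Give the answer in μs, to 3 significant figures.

L = 40 × 8 = 320 bits.
Transmission delay = L/R = 320 / 570000000 = 0.561404 μs.
Propagation delay = d/s = 4980000 m / 2.05e+08 m/s = 24292.7 μs.
Total = 24300 μs.

24300 μs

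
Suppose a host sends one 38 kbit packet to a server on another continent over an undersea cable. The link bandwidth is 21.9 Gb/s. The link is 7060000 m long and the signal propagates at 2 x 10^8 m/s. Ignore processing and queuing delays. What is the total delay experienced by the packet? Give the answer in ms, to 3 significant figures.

L = 38000 bits.
Transmission delay = L/R = 38000 / 21900000000 = 0.00173516 ms.
Propagation delay = d/s = 7060000 m / 200000000 m/s = 35.3 ms.
Total = 35.3 ms.

35.3 ms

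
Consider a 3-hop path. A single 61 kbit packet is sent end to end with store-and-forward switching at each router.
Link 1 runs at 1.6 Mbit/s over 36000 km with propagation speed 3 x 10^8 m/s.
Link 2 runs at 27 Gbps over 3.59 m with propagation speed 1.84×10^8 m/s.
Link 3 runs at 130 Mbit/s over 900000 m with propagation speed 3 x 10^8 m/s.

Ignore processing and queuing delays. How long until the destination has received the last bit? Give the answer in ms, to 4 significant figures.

161.6 ms

L = 61000 bits.
Transmission delays (L/R per hop): 38.125, 0.00225926, 0.469231 ms; sum = 38.5965 ms.
Propagation delays (d/s per hop): 120, 1.95109e-05, 3 ms; sum = 123 ms.
End-to-end = 161.6 ms.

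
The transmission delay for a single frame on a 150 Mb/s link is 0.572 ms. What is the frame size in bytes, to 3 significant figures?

10700 bytes

L = R × t_tx = 150000000 b/s × 0.000572 s = 85800 bits.
In bytes: 85800 / 8 = 10700 bytes.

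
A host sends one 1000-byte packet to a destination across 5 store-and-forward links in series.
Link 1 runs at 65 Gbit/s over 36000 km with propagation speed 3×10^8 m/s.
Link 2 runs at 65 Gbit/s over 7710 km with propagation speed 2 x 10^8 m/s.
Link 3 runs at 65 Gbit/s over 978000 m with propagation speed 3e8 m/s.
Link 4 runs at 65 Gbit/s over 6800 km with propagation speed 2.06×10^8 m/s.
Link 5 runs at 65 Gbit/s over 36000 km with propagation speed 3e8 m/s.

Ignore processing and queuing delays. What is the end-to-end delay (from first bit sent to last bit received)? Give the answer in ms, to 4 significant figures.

L = 1000 × 8 = 8000 bits.
Transmission delay per hop = L/R = 8000/65000000000 = 0.000123077 ms; 5 hops → 0.000615385 ms.
Propagation delays (d/s per hop): 120, 38.55, 3.26, 33.0097, 120 ms; sum = 314.82 ms.
End-to-end = 314.8 ms.

314.8 ms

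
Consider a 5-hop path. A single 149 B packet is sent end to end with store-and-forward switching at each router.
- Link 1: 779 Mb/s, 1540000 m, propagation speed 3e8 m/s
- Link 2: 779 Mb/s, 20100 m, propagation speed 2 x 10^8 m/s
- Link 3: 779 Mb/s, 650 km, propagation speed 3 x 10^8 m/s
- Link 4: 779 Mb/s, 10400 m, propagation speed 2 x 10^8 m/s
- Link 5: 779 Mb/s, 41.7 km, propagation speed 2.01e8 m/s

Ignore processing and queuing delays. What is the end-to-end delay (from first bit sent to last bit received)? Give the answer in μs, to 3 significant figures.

7670 μs

L = 149 × 8 = 1192 bits.
Transmission delay per hop = L/R = 1192/779000000 = 1.53017 μs; 5 hops → 7.65083 μs.
Propagation delays (d/s per hop): 5133.33, 100.5, 2166.67, 52, 207.463 μs; sum = 7659.96 μs.
End-to-end = 7670 μs.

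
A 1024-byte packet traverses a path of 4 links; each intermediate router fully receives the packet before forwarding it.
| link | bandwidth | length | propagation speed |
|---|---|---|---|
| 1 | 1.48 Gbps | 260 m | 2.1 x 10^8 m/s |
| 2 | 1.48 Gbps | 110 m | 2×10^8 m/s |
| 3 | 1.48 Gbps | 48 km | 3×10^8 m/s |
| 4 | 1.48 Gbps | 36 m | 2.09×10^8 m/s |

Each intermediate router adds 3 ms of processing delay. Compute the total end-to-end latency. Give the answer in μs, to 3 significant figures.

L = 1024 × 8 = 8192 bits.
Transmission delay per hop = L/R = 8192/1480000000 = 5.53514 μs; 4 hops → 22.1405 μs.
Propagation delays (d/s per hop): 1.2381, 0.55, 160, 0.172249 μs; sum = 161.96 μs.
Processing at 3 router(s): 3 × 3 ms = 9000 μs.
End-to-end = 9180 μs.

9180 μs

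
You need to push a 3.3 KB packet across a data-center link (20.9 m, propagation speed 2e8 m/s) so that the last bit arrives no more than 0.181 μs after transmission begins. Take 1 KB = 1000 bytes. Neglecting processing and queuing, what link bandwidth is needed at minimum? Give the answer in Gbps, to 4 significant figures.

345.1 Gbps

L = 26400 bits.
Propagation delay = 20.9 / 200000000 = 0.1045 μs.
Transmission budget = 0.181 − 0.1045 = 0.0765 μs.
R ≥ L / t_tx = 26400 bits / 7.65e-08 s = 345.1 Gbps.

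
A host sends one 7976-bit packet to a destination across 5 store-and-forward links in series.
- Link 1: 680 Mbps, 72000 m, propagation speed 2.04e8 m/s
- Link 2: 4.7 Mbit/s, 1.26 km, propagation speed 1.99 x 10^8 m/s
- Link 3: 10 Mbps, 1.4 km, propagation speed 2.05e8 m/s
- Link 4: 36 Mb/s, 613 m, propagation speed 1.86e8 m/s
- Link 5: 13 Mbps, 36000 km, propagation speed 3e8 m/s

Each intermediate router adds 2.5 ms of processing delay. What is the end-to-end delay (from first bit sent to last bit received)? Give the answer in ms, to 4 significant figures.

Transmission delays (L/R per hop): 0.0117294, 1.69702, 0.7976, 0.221556, 0.613538 ms; sum = 3.34144 ms.
Propagation delays (d/s per hop): 0.352941, 0.00633166, 0.00682927, 0.0032957, 120 ms; sum = 120.369 ms.
Processing at 4 router(s): 4 × 2.5 ms = 10 ms.
End-to-end = 133.7 ms.

133.7 ms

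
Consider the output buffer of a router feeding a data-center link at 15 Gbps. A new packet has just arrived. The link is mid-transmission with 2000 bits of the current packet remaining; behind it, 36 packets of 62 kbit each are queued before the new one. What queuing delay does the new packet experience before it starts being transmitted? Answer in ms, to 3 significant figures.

Each queued packet: L/R = 62000/15000000000 = 0.00413333 ms.
36 queued → 0.1488 ms.
Plus remaining 2000 bits of current packet: 0.000133333 ms.
Queuing delay = 0.149 ms.

0.149 ms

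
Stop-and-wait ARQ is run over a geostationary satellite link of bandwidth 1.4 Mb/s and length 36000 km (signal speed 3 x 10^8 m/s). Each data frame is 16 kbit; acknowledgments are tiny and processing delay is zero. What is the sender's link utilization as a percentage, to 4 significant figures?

4.545 %

t_tx = L/R = 16000/1400000 = 0.0114286 s.
t_prop = 36000000/300000000 = 0.12 s; RTT = 0.24 s.
Cycle = t_tx + RTT = 0.251429 s.
Utilization = t_tx / cycle = 0.0114286/0.251429 = 4.545 %.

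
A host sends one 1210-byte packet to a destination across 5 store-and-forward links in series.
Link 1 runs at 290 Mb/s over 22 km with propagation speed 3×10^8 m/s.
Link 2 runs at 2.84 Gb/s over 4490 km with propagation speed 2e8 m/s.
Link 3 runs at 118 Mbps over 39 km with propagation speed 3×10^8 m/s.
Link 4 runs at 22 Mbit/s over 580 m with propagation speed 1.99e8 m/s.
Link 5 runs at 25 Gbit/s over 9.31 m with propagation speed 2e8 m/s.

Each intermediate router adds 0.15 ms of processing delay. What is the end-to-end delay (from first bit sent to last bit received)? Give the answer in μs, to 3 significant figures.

L = 1210 × 8 = 9680 bits.
Transmission delays (L/R per hop): 33.3793, 3.40845, 82.0339, 440, 0.3872 μs; sum = 559.209 μs.
Propagation delays (d/s per hop): 73.3333, 22450, 130, 2.91457, 0.04655 μs; sum = 22656.3 μs.
Processing at 4 router(s): 4 × 0.15 ms = 600 μs.
End-to-end = 23800 μs.

23800 μs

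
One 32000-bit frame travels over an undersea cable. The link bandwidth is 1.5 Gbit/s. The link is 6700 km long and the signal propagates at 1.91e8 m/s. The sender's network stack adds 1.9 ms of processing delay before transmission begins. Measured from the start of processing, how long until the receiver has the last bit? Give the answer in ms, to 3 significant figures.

37.0 ms

Transmission delay = L/R = 32000 / 1500000000 = 0.0213333 ms.
Propagation delay = d/s = 6700000 m / 191000000 m/s = 35.0785 ms.
Plus processing delay 1.9 ms = 1.9 ms.
Total = 37.0 ms.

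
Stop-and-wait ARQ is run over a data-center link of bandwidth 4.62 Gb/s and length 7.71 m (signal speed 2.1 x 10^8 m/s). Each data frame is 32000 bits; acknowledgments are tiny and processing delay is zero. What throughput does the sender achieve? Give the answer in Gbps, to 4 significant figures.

t_tx = L/R = 32000/4620000000 = 6.92641e-06 s.
t_prop = 7.71/210000000 = 3.67143e-08 s; RTT = 7.34286e-08 s.
Cycle = t_tx + RTT = 6.99984e-06 s.
Throughput = L / cycle = 32000 / 6.99984e-06 = 4.572 Gbps.

4.572 Gbps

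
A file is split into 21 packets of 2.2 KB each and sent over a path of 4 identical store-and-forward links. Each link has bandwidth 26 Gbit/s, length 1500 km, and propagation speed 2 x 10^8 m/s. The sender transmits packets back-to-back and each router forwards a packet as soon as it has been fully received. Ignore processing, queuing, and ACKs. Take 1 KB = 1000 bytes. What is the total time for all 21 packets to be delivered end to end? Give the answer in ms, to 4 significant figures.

Per-hop transmission t_tx = L/R = 17600/26000000000 = 0.000676923 ms.
Per-hop propagation t_prop = 1500000/200000000 = 7.5 ms.
Pipeline fill: first packet needs 4·t_tx to clear all hops; remaining 20 packets each add one t_tx.
Total = (4+21-1)·t_tx + 4·t_prop = 24·0.000676923 + 4·7.5 = 30.02 ms.

30.02 ms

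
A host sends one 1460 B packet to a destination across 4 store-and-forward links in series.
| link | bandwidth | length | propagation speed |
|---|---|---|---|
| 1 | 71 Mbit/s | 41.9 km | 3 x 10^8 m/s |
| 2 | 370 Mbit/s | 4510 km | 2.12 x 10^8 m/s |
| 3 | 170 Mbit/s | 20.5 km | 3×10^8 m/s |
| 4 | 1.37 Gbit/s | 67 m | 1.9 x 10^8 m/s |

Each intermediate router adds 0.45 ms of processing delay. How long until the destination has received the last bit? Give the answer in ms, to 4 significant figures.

23.11 ms

L = 1460 × 8 = 11680 bits.
Transmission delays (L/R per hop): 0.164507, 0.0315676, 0.0687059, 0.00852555 ms; sum = 0.273306 ms.
Propagation delays (d/s per hop): 0.139667, 21.2736, 0.0683333, 0.000352632 ms; sum = 21.4819 ms.
Processing at 3 router(s): 3 × 0.45 ms = 1.35 ms.
End-to-end = 23.11 ms.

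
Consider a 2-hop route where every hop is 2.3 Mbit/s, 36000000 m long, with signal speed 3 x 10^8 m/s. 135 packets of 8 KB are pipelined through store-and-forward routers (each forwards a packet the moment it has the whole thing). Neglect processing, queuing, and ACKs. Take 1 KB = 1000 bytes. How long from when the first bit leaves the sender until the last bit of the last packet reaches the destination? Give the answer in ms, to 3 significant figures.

4020 ms

Per-hop transmission t_tx = L/R = 64000/2300000 = 27.8261 ms.
Per-hop propagation t_prop = 36000000/300000000 = 120 ms.
Pipeline fill: first packet needs 2·t_tx to clear all hops; remaining 134 packets each add one t_tx.
Total = (2+135-1)·t_tx + 2·t_prop = 136·27.8261 + 2·120 = 4020 ms.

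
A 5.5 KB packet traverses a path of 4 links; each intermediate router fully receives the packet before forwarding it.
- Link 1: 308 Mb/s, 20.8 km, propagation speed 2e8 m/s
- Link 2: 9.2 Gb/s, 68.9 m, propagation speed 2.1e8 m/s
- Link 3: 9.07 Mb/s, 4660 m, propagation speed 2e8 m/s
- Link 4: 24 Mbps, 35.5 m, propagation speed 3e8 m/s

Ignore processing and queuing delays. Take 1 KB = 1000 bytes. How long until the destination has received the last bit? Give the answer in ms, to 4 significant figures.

L = 44000 bits.
Transmission delays (L/R per hop): 0.142857, 0.00478261, 4.85116, 1.83333 ms; sum = 6.83213 ms.
Propagation delays (d/s per hop): 0.104, 0.000328095, 0.0233, 0.000118333 ms; sum = 0.127746 ms.
End-to-end = 6.960 ms.

6.960 ms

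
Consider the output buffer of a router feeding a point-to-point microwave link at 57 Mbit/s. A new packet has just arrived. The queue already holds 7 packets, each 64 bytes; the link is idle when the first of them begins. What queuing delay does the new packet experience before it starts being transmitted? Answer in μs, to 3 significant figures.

Each queued packet: L/R = 512/57000000 = 8.98246 μs.
7 queued → 62.8772 μs.
Queuing delay = 62.9 μs.

62.9 μs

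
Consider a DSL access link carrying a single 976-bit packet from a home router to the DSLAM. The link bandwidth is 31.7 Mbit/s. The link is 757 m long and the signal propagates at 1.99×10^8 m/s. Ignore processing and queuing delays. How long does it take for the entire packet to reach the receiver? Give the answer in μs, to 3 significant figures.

34.6 μs

Transmission delay = L/R = 976 / 31700000 = 30.7886 μs.
Propagation delay = d/s = 757 m / 199000000 m/s = 3.80402 μs.
Total = 34.6 μs.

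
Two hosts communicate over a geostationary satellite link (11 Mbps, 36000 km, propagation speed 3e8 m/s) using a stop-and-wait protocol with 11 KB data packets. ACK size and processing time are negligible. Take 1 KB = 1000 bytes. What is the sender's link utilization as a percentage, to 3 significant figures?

3.23 %

t_tx = L/R = 88000/11000000 = 0.008 s.
t_prop = 36000000/300000000 = 0.12 s; RTT = 0.24 s.
Cycle = t_tx + RTT = 0.248 s.
Utilization = t_tx / cycle = 0.008/0.248 = 3.23 %.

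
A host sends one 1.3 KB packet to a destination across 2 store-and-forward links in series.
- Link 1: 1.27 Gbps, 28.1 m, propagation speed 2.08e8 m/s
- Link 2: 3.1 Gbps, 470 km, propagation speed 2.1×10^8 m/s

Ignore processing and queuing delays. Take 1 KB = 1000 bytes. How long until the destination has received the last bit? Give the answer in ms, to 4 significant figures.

L = 10400 bits.
Transmission delays (L/R per hop): 0.00818898, 0.00335484 ms; sum = 0.0115438 ms.
Propagation delays (d/s per hop): 0.000135096, 2.2381 ms; sum = 2.23823 ms.
End-to-end = 2.250 ms.

2.250 ms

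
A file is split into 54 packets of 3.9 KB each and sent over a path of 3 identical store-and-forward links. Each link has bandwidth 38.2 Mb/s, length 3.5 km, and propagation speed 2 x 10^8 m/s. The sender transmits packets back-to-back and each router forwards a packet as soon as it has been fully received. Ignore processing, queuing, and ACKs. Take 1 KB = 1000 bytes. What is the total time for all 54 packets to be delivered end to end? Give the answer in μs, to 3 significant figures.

Per-hop transmission t_tx = L/R = 31200/38200000 = 816.754 μs.
Per-hop propagation t_prop = 3500/200000000 = 17.5 μs.
Pipeline fill: first packet needs 3·t_tx to clear all hops; remaining 53 packets each add one t_tx.
Total = (3+54-1)·t_tx + 3·t_prop = 56·816.754 + 3·17.5 = 45800 μs.

45800 μs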